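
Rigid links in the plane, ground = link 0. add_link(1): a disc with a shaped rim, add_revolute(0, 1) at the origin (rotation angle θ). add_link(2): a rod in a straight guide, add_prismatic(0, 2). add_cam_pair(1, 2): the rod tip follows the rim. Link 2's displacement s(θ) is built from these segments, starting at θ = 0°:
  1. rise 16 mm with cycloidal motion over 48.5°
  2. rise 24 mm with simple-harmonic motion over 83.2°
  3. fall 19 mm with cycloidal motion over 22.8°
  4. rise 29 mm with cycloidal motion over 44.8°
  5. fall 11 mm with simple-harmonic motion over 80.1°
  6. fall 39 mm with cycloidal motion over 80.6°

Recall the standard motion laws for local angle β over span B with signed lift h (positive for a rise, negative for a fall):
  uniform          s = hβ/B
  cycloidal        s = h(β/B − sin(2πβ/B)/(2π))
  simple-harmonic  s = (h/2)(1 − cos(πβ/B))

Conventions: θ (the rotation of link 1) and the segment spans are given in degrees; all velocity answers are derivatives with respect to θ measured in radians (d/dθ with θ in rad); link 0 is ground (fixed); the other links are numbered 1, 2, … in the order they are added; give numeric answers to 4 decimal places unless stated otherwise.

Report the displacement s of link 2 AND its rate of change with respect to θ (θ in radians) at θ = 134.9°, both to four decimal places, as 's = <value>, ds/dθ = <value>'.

segment 1 (0° to 48.5°, cycloidal, h = 16) is passed completely: s = 0.0000 + (16) = 16.0000
segment 2 (48.5° to 131.7°, simple-harmonic, h = 24) is passed completely: s = 16.0000 + (24) = 40.0000
θ = 134.9° falls in segment 3 (131.7° to 154.5°, cycloidal, h = -19): β = 134.9 − 131.7 = 3.2°, B = 22.8°; Δs = -19·(0.1404 − sin(2π·0.1404)/(2π)) = -0.3324; s = 40.0000 − 0.3324 = 39.6676
velocity in seg [131.7°–154.5°] (cycloidal), θ in radians: β = 3.2° = 0.0559 rad, B = 22.8° = 0.3979 rad; ds/dθ = (h/B)(1 − cos(2πβ/B)) = ((-19)/0.3979)(1 − cos(2π·0.1404)) = -17.392910 mm/rad

s = 39.6676, ds/dθ = -17.3929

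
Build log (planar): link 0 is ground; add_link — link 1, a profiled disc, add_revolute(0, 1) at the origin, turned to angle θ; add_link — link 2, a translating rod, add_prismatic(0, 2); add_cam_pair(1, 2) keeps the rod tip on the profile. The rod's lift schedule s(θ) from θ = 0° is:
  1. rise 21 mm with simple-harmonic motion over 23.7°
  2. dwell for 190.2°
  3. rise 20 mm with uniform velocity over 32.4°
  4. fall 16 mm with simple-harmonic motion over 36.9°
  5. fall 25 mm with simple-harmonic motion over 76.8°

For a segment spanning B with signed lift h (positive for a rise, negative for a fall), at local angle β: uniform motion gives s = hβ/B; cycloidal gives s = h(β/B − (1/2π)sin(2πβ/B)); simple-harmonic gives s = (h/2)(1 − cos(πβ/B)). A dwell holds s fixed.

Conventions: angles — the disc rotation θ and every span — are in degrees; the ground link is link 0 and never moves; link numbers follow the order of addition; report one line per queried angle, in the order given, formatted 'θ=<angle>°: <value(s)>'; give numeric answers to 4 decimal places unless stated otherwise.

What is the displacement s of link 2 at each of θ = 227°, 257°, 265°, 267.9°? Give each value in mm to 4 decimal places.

seg 1 [0°–23.7°] simple-harmonic, h=21: full span → s += 21 → s = 21.0000
seg 2 [23.7°–213.9°] dwell: s stays 21.0000
seg 3 [213.9°–246.3°] uniform, h=20: θ=227° here. β=13.1, B=32.4. 20·13.1/32.4 = 8.0864 → s = 29.0864
seg 3 [213.9°–246.3°] uniform, h=20: full span → s += 20 → s = 41.0000
seg 4 [246.3°–283.2°] simple-harmonic, h=-16: θ=257° here. β=10.7, B=36.9. -16/2·(1 − cos(π·0.2900)) = -3.0962 → s = 37.9038
seg 4 [246.3°–283.2°] simple-harmonic, h=-16: θ=265° here. β=18.7, B=36.9. -16/2·(1 − cos(π·0.5068)) = -8.1703 → s = 32.8297
seg 4 [246.3°–283.2°] simple-harmonic, h=-16: θ=267.9° here. β=21.6, B=36.9. -16/2·(1 − cos(π·0.5854)) = -10.1199 → s = 30.8801

θ=227°: 29.0864
θ=257°: 37.9038
θ=265°: 32.8297
θ=267.9°: 30.8801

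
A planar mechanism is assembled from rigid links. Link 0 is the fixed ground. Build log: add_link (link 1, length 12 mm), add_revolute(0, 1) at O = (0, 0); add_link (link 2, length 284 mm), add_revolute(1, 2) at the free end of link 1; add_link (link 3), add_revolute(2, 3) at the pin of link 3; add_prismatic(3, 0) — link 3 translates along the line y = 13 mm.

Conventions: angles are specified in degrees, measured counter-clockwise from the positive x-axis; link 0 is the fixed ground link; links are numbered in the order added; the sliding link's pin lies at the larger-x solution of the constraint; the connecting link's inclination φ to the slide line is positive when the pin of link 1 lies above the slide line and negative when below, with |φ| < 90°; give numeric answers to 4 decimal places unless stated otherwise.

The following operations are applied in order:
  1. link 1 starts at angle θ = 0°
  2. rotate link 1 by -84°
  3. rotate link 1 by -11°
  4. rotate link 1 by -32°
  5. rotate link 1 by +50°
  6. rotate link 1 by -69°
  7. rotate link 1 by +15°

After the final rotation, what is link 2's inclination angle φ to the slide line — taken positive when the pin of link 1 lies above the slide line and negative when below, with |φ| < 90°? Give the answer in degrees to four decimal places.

geometry: r = 12 mm, L = 284 mm, e = 13 mm; θ starts at 0°
rotate link 1 by -84°: θ ← 0° -84° = -84°
rotate link 1 by -11°: θ ← -84° -11° = -95°
rotate link 1 by -32°: θ ← -95° -32° = -127°
rotate link 1 by +50°: θ ← -127° +50° = -77°
rotate link 1 by -69°: θ ← -77° -69° = -146°
rotate link 1 by +15°: θ ← -146° +15° = -131°
h = r sin θ − e = -9.056515 − 13 = -22.056515
sin φ = h / L = -22.056515 / 284 = -0.07766379
φ = arcsin(-0.07766379) = -4.454293°

-4.4543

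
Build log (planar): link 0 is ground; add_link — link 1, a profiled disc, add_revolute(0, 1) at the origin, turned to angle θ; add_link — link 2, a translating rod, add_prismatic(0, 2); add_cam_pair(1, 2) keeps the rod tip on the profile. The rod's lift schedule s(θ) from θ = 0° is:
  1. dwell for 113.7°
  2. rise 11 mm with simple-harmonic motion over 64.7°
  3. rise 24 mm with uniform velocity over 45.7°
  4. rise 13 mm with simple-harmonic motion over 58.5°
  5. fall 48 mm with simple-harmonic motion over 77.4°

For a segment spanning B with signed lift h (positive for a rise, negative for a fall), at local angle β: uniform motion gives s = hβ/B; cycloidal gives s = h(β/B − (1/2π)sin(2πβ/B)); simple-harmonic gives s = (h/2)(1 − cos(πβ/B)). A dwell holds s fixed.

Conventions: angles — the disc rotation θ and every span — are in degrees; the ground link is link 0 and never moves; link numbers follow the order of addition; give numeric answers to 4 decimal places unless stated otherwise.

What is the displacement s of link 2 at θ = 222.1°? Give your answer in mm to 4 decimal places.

seg 1 [0°–113.7°] dwell: s stays 0.0000
seg 2 [113.7°–178.4°] simple-harmonic, h=11: full span → s += 11 → s = 11.0000
seg 3 [178.4°–224.1°] uniform, h=24: θ=222.1° here. β=43.7, B=45.7. 24·43.7/45.7 = 22.9497 → s = 33.9497

33.9497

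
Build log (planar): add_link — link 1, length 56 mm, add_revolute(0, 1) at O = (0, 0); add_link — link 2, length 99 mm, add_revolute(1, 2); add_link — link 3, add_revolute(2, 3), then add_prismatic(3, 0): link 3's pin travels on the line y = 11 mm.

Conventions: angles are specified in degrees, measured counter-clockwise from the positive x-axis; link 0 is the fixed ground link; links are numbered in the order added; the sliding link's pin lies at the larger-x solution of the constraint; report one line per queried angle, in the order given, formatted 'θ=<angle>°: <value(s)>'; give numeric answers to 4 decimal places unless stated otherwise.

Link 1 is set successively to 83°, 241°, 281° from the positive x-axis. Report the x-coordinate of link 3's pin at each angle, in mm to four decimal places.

geometry: r = 56 mm, L = 99 mm, e = 11 mm
θ=83°: crank pin P = (r cos θ, r sin θ) = (6.824683, 55.582584)
θ=83°: h = r sin θ − e = 55.582584 − 11 = 44.582584
θ=83°: x = r cos θ + √(L² − h²) = 6.824683 + 88.393400 = 95.218083
θ=241°: crank pin P = (r cos θ, r sin θ) = (-27.149339, -48.978704)
θ=241°: h = r sin θ − e = -48.978704 − 11 = -59.978704
θ=241°: x = r cos θ + √(L² − h²) = -27.149339 + 78.762651 = 51.613312
θ=281°: crank pin P = (r cos θ, r sin θ) = (10.685304, -54.971122)
θ=281°: h = r sin θ − e = -54.971122 − 11 = -65.971122
θ=281°: x = r cos θ + √(L² − h²) = 10.685304 + 73.816062 = 84.501366

θ=83°: 95.2181
θ=241°: 51.6133
θ=281°: 84.5014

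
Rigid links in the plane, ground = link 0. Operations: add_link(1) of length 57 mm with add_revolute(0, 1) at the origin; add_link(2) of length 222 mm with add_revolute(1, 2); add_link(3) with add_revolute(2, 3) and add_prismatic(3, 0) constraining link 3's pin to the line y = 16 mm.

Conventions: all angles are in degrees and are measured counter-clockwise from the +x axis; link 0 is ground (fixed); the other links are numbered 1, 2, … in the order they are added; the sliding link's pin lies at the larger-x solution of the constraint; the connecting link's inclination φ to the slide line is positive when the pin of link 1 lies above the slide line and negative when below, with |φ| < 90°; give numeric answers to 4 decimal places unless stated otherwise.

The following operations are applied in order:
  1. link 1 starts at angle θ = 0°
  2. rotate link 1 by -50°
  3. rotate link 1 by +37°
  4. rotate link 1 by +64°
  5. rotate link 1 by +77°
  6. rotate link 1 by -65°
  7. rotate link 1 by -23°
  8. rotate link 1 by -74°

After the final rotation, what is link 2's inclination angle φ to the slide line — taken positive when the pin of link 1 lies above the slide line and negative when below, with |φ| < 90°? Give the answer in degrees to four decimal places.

geometry: r = 57 mm, L = 222 mm, e = 16 mm; θ starts at 0°
rotate link 1 by -50°: θ ← 0° -50° = -50°
rotate link 1 by +37°: θ ← -50° +37° = -13°
rotate link 1 by +64°: θ ← -13° +64° = 51°
rotate link 1 by +77°: θ ← 51° +77° = 128°
rotate link 1 by -65°: θ ← 128° -65° = 63°
rotate link 1 by -23°: θ ← 63° -23° = 40°
rotate link 1 by -74°: θ ← 40° -74° = -34°
h = r sin θ − e = -31.873995 − 16 = -47.873995
sin φ = h / L = -47.873995 / 222 = -0.21564863
φ = arcsin(-0.21564863) = -12.453584°

-12.4536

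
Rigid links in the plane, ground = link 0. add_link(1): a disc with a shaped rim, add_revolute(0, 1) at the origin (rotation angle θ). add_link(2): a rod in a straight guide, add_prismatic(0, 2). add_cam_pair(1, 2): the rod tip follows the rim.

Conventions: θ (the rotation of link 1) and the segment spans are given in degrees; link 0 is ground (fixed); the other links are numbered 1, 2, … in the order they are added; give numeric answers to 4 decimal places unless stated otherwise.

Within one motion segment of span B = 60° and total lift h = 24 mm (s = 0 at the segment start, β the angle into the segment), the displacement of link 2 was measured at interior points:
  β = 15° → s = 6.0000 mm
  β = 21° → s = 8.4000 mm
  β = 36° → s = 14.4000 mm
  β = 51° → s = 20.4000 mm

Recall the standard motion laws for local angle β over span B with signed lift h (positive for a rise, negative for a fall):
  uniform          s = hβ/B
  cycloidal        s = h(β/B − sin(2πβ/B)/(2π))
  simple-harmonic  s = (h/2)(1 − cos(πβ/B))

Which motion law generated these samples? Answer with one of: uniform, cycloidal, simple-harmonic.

candidates at β/B = r: uniform s = h·r (linear in β); cycloidal s = h·(r − sin(2πr)/(2π)); simple-harmonic s = (h/2)(1 − cos(πr))
β=15°: printed 6.0000 | uniform 6.0000, cycloidal 2.1803, simple-harmonic 3.5147
β=21°: printed 8.4000 | uniform 8.4000, cycloidal 5.3098, simple-harmonic 6.5521
β=36°: printed 14.4000 | uniform 14.4000, cycloidal 16.6452, simple-harmonic 15.7082
β=51°: printed 20.4000 | uniform 20.4000, cycloidal 23.4902, simple-harmonic 22.6921
only one law matches every sample → uniform

uniform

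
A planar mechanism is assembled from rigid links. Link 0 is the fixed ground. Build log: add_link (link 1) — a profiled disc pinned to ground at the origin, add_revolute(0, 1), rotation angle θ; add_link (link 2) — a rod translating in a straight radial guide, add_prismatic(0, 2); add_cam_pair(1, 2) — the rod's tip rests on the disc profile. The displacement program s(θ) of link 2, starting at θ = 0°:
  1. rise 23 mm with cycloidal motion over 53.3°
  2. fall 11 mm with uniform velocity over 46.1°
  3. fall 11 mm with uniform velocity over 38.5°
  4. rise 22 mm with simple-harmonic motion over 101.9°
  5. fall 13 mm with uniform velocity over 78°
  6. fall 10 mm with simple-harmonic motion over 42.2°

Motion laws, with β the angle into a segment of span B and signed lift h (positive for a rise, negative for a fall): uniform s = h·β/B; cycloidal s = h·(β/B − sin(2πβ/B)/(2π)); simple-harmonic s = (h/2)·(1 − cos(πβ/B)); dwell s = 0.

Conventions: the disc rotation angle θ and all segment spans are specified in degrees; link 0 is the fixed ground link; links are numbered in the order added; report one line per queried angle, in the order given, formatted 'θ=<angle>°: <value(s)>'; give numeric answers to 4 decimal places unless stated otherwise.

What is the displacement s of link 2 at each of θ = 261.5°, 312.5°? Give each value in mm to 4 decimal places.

seg 1 [0°–53.3°] cycloidal, h=23: full span → s += 23 → s = 23.0000
seg 2 [53.3°–99.4°] uniform, h=-11: full span → s += -11 → s = 12.0000
seg 3 [99.4°–137.9°] uniform, h=-11: full span → s += -11 → s = 1.0000
seg 4 [137.9°–239.8°] simple-harmonic, h=22: full span → s += 22 → s = 23.0000
seg 5 [239.8°–317.8°] uniform, h=-13: θ=261.5° here. β=21.7, B=78. -13·21.7/78 = -3.6167 → s = 19.3833
seg 5 [239.8°–317.8°] uniform, h=-13: θ=312.5° here. β=72.7, B=78. -13·72.7/78 = -12.1167 → s = 10.8833

θ=261.5°: 19.3833
θ=312.5°: 10.8833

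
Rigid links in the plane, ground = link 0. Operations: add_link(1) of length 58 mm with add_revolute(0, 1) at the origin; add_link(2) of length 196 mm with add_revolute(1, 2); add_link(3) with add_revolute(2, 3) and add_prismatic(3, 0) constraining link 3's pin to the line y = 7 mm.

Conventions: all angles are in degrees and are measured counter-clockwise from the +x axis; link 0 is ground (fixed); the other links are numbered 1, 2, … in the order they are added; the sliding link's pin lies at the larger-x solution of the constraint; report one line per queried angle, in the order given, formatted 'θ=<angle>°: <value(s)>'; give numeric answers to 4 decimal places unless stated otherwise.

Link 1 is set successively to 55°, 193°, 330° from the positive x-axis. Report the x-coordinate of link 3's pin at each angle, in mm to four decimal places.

geometry: r = 58 mm, L = 196 mm, e = 7 mm
θ=55°: crank pin P = (r cos θ, r sin θ) = (33.267433, 47.510819)
θ=55°: h = r sin θ − e = 47.510819 − 7 = 40.510819
θ=55°: x = r cos θ + √(L² − h²) = 33.267433 + 191.767759 = 225.035193
θ=193°: crank pin P = (r cos θ, r sin θ) = (-56.513464, -13.047161)
θ=193°: h = r sin θ − e = -13.047161 − 7 = -20.047161
θ=193°: x = r cos θ + √(L² − h²) = -56.513464 + 194.972078 = 138.458615
θ=330°: crank pin P = (r cos θ, r sin θ) = (50.229473, -29.000000)
θ=330°: h = r sin θ − e = -29.000000 − 7 = -36.000000
θ=330°: x = r cos θ + √(L² − h²) = 50.229473 + 192.665513 = 242.894987

θ=55°: 225.0352
θ=193°: 138.4586
θ=330°: 242.8950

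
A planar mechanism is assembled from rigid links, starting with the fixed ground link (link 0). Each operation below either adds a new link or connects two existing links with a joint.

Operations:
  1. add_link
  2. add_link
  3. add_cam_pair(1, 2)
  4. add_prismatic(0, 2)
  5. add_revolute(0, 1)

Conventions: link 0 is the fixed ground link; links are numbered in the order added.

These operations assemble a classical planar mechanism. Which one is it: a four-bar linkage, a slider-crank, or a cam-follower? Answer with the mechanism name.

links: 3 (incl. ground); joints: 1 revolute, 1 prismatic, 1 higher (cam) pair, forming one closed loop
3 links, revolute + prismatic + higher pair in one loop → cam-follower

cam-follower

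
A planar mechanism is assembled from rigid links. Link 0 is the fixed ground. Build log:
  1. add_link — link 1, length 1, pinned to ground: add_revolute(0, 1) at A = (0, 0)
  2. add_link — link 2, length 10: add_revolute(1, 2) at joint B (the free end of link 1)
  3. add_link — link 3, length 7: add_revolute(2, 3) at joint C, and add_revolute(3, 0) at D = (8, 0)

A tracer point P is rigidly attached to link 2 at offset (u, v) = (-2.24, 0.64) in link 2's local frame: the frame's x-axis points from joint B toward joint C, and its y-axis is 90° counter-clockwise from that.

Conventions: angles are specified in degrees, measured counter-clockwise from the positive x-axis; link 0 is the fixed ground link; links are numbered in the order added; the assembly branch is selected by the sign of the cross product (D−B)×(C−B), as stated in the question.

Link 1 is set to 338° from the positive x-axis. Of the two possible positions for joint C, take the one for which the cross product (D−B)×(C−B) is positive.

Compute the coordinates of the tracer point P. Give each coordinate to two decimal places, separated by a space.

A=(0,0), D=(8.00,0)
B = A + 1.00·(cos338°, sin338°) = (0.9272, -0.3746)
|BD| = 7.0827
circle(B,10.00) ∩ circle(D,7.00): a=7.1417, h=6.9998
  candidates: C₊=(7.6886,6.9931) cross=49.577; C₋=(8.4291,-6.9868) cross=-49.577
  branch + wants cross > 0 → take C=(7.6886,6.9931) (cross=49.577)
ex = (C−B)/|BC| = (0.6761,0.7368); ey = (-0.7368,0.6761)
P = B + -2.24·ex + 0.64·ey = (-1.0589,-1.5922)

-1.06 -1.59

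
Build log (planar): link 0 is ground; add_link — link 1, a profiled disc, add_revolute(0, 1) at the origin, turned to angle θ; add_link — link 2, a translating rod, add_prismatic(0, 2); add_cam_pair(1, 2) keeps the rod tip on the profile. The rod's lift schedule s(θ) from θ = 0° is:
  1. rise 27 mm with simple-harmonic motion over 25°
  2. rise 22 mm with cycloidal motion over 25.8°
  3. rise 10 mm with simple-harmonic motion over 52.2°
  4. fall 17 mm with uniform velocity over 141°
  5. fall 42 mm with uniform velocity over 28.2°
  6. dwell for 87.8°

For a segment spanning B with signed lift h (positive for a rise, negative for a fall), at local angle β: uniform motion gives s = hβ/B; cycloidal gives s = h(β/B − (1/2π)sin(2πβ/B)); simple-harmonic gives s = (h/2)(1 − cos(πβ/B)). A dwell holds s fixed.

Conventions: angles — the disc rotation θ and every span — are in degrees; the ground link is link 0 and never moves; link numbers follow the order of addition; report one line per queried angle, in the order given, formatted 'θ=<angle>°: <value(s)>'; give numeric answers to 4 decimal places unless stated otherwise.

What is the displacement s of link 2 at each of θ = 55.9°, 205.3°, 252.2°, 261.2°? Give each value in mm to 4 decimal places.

seg 1 [0°–25°] simple-harmonic, h=27: full span → s += 27 → s = 27.0000
seg 2 [25°–50.8°] cycloidal, h=22: full span → s += 22 → s = 49.0000
seg 3 [50.8°–103°] simple-harmonic, h=10: θ=55.9° here. β=5.1, B=52.2. 10/2·(1 − cos(π·0.0977)) = 0.2337 → s = 49.2337
seg 3 [50.8°–103°] simple-harmonic, h=10: full span → s += 10 → s = 59.0000
seg 4 [103°–244°] uniform, h=-17: θ=205.3° here. β=102.3, B=141. -17·102.3/141 = -12.3340 → s = 46.6660
seg 4 [103°–244°] uniform, h=-17: full span → s += -17 → s = 42.0000
seg 5 [244°–272.2°] uniform, h=-42: θ=252.2° here. β=8.2, B=28.2. -42·8.2/28.2 = -12.2128 → s = 29.7872
seg 5 [244°–272.2°] uniform, h=-42: θ=261.2° here. β=17.2, B=28.2. -42·17.2/28.2 = -25.6170 → s = 16.3830

θ=55.9°: 49.2337
θ=205.3°: 46.6660
θ=252.2°: 29.7872
θ=261.2°: 16.3830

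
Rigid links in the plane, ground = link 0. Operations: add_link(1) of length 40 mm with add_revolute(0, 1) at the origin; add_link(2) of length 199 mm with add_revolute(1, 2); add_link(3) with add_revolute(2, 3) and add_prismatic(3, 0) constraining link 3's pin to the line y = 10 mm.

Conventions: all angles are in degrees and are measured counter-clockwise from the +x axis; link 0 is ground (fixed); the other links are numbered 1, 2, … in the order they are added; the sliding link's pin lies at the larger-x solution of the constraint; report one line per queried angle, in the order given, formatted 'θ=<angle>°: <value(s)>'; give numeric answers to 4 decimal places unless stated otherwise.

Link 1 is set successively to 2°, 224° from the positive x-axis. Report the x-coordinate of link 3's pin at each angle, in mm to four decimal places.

geometry: r = 40 mm, L = 199 mm, e = 10 mm
θ=2°: crank pin P = (r cos θ, r sin θ) = (39.975633, 1.395980)
θ=2°: h = r sin θ − e = 1.395980 − 10 = -8.604020
θ=2°: x = r cos θ + √(L² − h²) = 39.975633 + 198.813910 = 238.789543
θ=224°: crank pin P = (r cos θ, r sin θ) = (-28.773592, -27.786335)
θ=224°: h = r sin θ − e = -27.786335 − 10 = -37.786335
θ=224°: x = r cos θ + √(L² − h²) = -28.773592 + 195.379612 = 166.606020

θ=2°: 238.7895
θ=224°: 166.6060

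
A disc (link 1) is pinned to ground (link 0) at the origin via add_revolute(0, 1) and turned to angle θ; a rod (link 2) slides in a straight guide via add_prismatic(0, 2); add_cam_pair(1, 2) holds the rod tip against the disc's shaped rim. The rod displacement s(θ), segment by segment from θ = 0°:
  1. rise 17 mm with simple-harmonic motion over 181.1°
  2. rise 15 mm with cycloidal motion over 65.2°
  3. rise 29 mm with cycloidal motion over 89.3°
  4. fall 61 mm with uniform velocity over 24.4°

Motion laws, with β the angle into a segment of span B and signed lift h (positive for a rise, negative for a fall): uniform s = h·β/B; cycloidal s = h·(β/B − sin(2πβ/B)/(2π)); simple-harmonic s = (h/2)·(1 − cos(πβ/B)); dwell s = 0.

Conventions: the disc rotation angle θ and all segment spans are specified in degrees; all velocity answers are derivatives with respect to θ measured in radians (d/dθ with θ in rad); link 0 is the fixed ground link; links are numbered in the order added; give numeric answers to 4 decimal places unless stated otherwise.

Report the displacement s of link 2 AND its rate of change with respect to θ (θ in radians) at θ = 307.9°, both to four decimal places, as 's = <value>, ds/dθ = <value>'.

segment 1 (0° to 181.1°, simple-harmonic, h = 17) is passed completely: s = 0.0000 + (17) = 17.0000
segment 2 (181.1° to 246.3°, cycloidal, h = 15) is passed completely: s = 17.0000 + (15) = 32.0000
θ = 307.9° falls in segment 3 (246.3° to 335.6°, cycloidal, h = 29): β = 307.9 − 246.3 = 61.6°, B = 89.3°; Δs = 29·(0.6898 − sin(2π·0.6898)/(2π)) = 24.2938; s = 32.0000 + 24.2938 = 56.2938
velocity in seg [246.3°–335.6°] (cycloidal), θ in radians: β = 61.6° = 1.0751 rad, B = 89.3° = 1.5586 rad; ds/dθ = (h/B)(1 − cos(2πβ/B)) = (29/1.5586)(1 − cos(2π·0.6898)) = 25.476960 mm/rad

s = 56.2938, ds/dθ = 25.4770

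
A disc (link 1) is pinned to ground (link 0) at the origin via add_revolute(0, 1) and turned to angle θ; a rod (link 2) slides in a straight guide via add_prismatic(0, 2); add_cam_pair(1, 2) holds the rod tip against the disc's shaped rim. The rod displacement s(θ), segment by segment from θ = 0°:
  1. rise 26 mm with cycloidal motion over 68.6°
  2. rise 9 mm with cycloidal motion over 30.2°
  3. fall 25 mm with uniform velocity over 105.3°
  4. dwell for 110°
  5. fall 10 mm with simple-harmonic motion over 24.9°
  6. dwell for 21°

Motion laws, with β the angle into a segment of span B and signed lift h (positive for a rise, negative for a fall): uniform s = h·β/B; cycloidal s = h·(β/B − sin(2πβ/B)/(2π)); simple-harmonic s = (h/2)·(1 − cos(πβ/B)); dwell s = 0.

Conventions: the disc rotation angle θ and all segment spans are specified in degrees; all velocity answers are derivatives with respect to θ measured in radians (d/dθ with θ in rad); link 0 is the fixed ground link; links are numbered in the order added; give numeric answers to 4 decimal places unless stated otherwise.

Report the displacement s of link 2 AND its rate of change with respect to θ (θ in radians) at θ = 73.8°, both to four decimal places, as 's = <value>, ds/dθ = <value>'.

segment 1 (0° to 68.6°, cycloidal, h = 26) is passed completely: s = 0.0000 + (26) = 26.0000
θ = 73.8° falls in segment 2 (68.6° to 98.8°, cycloidal, h = 9): β = 73.8 − 68.6 = 5.2°, B = 30.2°; Δs = 9·(0.1722 − sin(2π·0.1722)/(2π)) = 0.2851; s = 26.0000 + 0.2851 = 26.2851
velocity in seg [68.6°–98.8°] (cycloidal), θ in radians: β = 5.2° = 0.0908 rad, B = 30.2° = 0.5271 rad; ds/dθ = (h/B)(1 − cos(2πβ/B)) = (9/0.5271)(1 − cos(2π·0.1722)) = 9.055236 mm/rad

s = 26.2851, ds/dθ = 9.0552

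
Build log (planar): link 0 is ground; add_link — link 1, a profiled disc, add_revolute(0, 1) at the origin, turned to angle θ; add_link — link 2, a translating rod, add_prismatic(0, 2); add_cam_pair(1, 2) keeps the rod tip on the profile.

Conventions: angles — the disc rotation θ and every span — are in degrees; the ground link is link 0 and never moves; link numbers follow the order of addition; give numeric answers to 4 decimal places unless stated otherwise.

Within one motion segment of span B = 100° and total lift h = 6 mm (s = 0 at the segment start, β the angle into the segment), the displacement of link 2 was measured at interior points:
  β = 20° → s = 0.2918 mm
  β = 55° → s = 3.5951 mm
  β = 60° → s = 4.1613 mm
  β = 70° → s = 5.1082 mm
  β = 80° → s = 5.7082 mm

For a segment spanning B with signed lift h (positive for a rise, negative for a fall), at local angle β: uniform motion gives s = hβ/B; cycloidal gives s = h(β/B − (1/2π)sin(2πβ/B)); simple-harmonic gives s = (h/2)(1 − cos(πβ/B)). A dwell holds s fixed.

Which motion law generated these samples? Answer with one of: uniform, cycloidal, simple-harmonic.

candidates at β/B = r: uniform s = h·r (linear in β); cycloidal s = h·(r − sin(2πr)/(2π)); simple-harmonic s = (h/2)(1 − cos(πr))
β=20°: printed 0.2918 | uniform 1.2000, cycloidal 0.2918, simple-harmonic 0.5729
β=55°: printed 3.5951 | uniform 3.3000, cycloidal 3.5951, simple-harmonic 3.4693
β=60°: printed 4.1613 | uniform 3.6000, cycloidal 4.1613, simple-harmonic 3.9271
β=70°: printed 5.1082 | uniform 4.2000, cycloidal 5.1082, simple-harmonic 4.7634
β=80°: printed 5.7082 | uniform 4.8000, cycloidal 5.7082, simple-harmonic 5.4271
only one law matches every sample → cycloidal

cycloidal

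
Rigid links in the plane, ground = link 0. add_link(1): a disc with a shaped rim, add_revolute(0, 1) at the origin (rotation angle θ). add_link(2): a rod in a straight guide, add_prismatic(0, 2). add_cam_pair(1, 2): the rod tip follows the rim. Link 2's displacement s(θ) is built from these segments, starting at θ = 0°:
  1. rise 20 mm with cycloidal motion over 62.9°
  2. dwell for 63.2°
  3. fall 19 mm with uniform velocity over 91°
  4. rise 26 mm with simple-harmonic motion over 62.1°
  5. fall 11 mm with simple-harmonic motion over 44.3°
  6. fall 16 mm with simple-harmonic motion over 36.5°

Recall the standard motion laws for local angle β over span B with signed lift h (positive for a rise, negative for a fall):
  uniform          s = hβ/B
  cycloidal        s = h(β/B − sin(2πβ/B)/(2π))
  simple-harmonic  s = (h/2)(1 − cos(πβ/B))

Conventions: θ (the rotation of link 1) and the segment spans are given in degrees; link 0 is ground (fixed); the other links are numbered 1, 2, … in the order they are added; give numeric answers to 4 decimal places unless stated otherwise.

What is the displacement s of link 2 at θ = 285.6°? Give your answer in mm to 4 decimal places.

segment 1 (0° to 62.9°, cycloidal, h = 20) is passed completely: s = 0.0000 + (20) = 20.0000
segment 2 (62.9° to 126.1°, dwell): s unchanged at 20.0000
segment 3 (126.1° to 217.1°, uniform, h = -19) is passed completely: s = 20.0000 + (-19) = 1.0000
segment 4 (217.1° to 279.2°, simple-harmonic, h = 26) is passed completely: s = 1.0000 + (26) = 27.0000
θ = 285.6° falls in segment 5 (279.2° to 323.5°, simple-harmonic, h = -11): β = 285.6 − 279.2 = 6.4°, B = 44.3°; Δs = -11/2·(1 − cos(π·0.1445)) = -0.5568; s = 27.0000 − 0.5568 = 26.4432

26.4432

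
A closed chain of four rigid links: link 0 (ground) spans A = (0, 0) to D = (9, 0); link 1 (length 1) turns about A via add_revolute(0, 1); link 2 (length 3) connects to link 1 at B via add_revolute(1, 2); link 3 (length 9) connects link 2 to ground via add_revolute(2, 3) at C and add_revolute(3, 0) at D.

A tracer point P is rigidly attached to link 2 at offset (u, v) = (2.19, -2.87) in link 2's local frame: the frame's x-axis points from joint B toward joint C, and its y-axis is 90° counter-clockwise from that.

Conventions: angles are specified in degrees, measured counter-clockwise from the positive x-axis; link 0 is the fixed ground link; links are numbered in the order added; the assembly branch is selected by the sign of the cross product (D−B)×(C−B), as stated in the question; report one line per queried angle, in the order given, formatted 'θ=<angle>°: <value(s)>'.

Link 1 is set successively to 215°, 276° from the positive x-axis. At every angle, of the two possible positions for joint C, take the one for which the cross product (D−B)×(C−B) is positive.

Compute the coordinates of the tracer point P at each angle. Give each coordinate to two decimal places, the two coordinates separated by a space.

A=(0,0), D=(9.00,0)
θ=215°: B = A + 1.00·(cos215°, sin215°) = (-0.8192, -0.5736)
θ=215°: |BD| = 9.8359
θ=215°: circle(B,3.00) ∩ circle(D,9.00): a=1.2579, h=2.7236
θ=215°:   candidates: C₊=(0.2778,2.2187) cross=26.789; C₋=(0.5954,-3.2191) cross=-26.789
θ=215°:   branch + wants cross > 0 → take C=(0.2778,2.2187) (cross=26.789)
θ=215°: ex = (C−B)/|BC| = (0.3656,0.9308); ey = (-0.9308,0.3656)
θ=215°: P = B + 2.19·ex + -2.87·ey = (2.6529,0.4154)
θ=276°: B = A + 1.00·(cos276°, sin276°) = (0.1045, -0.9945)
θ=276°: |BD| = 8.9509
θ=276°: circle(B,3.00) ∩ circle(D,9.00): a=0.4535, h=2.9655
θ=276°:   candidates: C₊=(0.2257,2.0030) cross=26.544; C₋=(0.8847,-3.8913) cross=-26.544
θ=276°:   branch + wants cross > 0 → take C=(0.2257,2.0030) (cross=26.544)
θ=276°: ex = (C−B)/|BC| = (0.0404,0.9992); ey = (-0.9992,0.0404)
θ=276°: P = B + 2.19·ex + -2.87·ey = (3.0607,1.0777)

θ=215°: 2.65 0.42
θ=276°: 3.06 1.08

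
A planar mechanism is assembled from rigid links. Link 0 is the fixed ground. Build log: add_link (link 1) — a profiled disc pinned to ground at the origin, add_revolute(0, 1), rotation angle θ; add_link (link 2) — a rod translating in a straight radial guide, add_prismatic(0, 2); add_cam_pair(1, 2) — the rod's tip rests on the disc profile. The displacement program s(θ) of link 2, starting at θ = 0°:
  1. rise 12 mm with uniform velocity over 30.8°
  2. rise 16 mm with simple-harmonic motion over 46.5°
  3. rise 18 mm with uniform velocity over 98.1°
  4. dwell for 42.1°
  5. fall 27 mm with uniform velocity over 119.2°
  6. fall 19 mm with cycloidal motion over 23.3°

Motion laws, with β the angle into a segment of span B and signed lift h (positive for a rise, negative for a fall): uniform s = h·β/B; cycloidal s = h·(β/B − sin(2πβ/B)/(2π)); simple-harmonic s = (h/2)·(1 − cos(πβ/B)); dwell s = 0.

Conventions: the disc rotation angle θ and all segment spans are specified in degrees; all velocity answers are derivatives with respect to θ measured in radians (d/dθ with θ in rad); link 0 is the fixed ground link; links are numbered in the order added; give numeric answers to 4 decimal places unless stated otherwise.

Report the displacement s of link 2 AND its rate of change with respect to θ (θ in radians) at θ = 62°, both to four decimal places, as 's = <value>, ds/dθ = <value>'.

seg 1 [0°–30.8°] uniform, h=12: full span → s += 12 → s = 12.0000
seg 2 [30.8°–77.3°] simple-harmonic, h=16: θ=62° here. β=31.2, B=46.5. 16/2·(1 − cos(π·0.6710)) = 12.0932 → s = 24.0932
velocity in seg [30.8°–77.3°] (simple-harmonic), θ in radians: β = 31.2° = 0.5445 rad, B = 46.5° = 0.8116 rad; ds/dθ = (πh/(2B)) sin(πβ/B) = (π·16/(2·0.8116)) sin(π·0.6710) = 26.607188 mm/rad

s = 24.0932, ds/dθ = 26.6072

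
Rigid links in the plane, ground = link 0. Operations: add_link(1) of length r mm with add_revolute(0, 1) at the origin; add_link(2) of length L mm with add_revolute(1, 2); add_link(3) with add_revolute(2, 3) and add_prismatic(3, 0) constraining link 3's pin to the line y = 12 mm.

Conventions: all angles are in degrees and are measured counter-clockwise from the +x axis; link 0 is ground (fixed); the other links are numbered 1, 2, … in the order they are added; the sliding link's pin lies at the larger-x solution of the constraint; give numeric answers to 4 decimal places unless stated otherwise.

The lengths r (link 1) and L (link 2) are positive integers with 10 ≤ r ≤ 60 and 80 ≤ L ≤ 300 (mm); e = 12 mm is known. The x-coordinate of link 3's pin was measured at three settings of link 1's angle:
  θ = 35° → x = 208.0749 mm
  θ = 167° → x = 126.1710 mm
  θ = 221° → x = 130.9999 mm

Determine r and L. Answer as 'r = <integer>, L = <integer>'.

constraint per measurement: (x − r cos θ)² + (r sin θ − e)² = L²
subtracting the θ₁ and θ₂ equations cancels the r² and L² terms:
r = (x₁² − x₂²) / (2[(x₁cos θ₁ + e sin θ₁) − (x₂cos θ₂ + e sin θ₂)]) = 46.0000 → r = 46
L² = (x₁ − r cos θ₁)² + (r sin θ₁ − e)² = 29240.9975 → L = 171.0000 → L = 171
check at θ₃=221°: x = 130.9999 (printed 130.9999) ✓

r = 46, L = 171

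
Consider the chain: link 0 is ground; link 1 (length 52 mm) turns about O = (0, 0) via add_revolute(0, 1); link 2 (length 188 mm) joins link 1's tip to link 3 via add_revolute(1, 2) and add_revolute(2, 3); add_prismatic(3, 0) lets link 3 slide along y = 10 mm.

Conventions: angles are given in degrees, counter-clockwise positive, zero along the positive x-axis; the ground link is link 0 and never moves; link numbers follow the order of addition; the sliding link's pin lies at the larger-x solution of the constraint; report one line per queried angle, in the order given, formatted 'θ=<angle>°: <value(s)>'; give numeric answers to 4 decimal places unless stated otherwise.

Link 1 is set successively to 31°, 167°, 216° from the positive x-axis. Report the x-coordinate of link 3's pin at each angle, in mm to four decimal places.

geometry: r = 52 mm, L = 188 mm, e = 10 mm
θ=31°: crank pin P = (r cos θ, r sin θ) = (44.572700, 26.781980)
θ=31°: h = r sin θ − e = 26.781980 − 10 = 16.781980
θ=31°: x = r cos θ + √(L² − h²) = 44.572700 + 187.249473 = 231.822173
θ=167°: crank pin P = (r cos θ, r sin θ) = (-50.667243, 11.697455)
θ=167°: h = r sin θ − e = 11.697455 − 10 = 1.697455
θ=167°: x = r cos θ + √(L² − h²) = -50.667243 + 187.992337 = 137.325093
θ=216°: crank pin P = (r cos θ, r sin θ) = (-42.068884, -30.564833)
θ=216°: h = r sin θ − e = -30.564833 − 10 = -40.564833
θ=216°: x = r cos θ + √(L² − h²) = -42.068884 + 183.571496 = 141.502613

θ=31°: 231.8222
θ=167°: 137.3251
θ=216°: 141.5026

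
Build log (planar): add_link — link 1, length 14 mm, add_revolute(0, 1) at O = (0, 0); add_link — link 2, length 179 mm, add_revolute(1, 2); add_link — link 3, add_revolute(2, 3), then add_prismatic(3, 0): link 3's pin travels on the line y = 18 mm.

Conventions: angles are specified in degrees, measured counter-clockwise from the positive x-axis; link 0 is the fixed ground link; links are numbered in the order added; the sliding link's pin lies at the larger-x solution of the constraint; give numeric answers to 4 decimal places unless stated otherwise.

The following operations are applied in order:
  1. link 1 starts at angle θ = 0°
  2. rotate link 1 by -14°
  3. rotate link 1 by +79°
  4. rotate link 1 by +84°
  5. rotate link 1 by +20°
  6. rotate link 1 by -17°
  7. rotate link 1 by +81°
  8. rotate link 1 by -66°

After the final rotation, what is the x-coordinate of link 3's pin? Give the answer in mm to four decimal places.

geometry: r = 14 mm, L = 179 mm, e = 18 mm; θ starts at 0°
rotate link 1 by -14°: θ ← 0° -14° = -14°
rotate link 1 by +79°: θ ← -14° +79° = 65°
rotate link 1 by +84°: θ ← 65° +84° = 149°
rotate link 1 by +20°: θ ← 149° +20° = 169°
rotate link 1 by -17°: θ ← 169° -17° = 152°
rotate link 1 by +81°: θ ← 152° +81° = 233°
rotate link 1 by -66°: θ ← 233° -66° = 167°
crank pin P = (r cos θ, r sin θ) = (-13.641181, 3.149315)
h = r sin θ − e = 3.149315 − 18 = -14.850685
x = r cos θ + √(L² − h²) = -13.641181 + 178.382895 = 164.741714

164.7417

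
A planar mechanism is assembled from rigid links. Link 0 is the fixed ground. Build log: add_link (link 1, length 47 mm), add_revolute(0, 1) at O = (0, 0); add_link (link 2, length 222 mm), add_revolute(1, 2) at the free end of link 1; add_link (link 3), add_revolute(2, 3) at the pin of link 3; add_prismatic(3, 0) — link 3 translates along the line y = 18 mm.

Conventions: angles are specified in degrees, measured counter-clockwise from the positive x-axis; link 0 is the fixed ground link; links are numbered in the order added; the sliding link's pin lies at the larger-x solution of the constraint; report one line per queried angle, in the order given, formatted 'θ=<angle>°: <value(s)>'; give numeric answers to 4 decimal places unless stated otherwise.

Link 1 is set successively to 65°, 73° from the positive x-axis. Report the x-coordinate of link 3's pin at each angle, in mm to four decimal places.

geometry: r = 47 mm, L = 222 mm, e = 18 mm
θ=65°: crank pin P = (r cos θ, r sin θ) = (19.863058, 42.596466)
θ=65°: h = r sin θ − e = 42.596466 − 18 = 24.596466
θ=65°: x = r cos θ + √(L² − h²) = 19.863058 + 220.633211 = 240.496269
θ=73°: crank pin P = (r cos θ, r sin θ) = (13.741470, 44.946324)
θ=73°: h = r sin θ − e = 44.946324 − 18 = 26.946324
θ=73°: x = r cos θ + √(L² − h²) = 13.741470 + 220.358562 = 234.100032

θ=65°: 240.4963
θ=73°: 234.1000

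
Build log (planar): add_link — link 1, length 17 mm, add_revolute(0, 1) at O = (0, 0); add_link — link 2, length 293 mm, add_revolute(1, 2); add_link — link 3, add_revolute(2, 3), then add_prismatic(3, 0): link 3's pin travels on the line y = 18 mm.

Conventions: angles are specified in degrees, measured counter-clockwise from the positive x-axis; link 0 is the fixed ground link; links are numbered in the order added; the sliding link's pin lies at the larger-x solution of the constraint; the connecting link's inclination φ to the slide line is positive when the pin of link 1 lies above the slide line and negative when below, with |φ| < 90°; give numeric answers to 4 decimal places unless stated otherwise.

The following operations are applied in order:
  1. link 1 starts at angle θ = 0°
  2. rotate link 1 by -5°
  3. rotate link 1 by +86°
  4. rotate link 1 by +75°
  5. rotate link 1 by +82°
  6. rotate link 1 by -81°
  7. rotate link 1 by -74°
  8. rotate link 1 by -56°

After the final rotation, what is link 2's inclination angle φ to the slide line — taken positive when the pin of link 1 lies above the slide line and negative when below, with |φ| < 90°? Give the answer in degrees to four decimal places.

geometry: r = 17 mm, L = 293 mm, e = 18 mm; θ starts at 0°
rotate link 1 by -5°: θ ← 0° -5° = -5°
rotate link 1 by +86°: θ ← -5° +86° = 81°
rotate link 1 by +75°: θ ← 81° +75° = 156°
rotate link 1 by +82°: θ ← 156° +82° = 238°
rotate link 1 by -81°: θ ← 238° -81° = 157°
rotate link 1 by -74°: θ ← 157° -74° = 83°
rotate link 1 by -56°: θ ← 83° -56° = 27°
h = r sin θ − e = 7.717838 − 18 = -10.282162
sin φ = h / L = -10.282162 / 293 = -0.03509270
φ = arcsin(-0.03509270) = -2.011077°

-2.0111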